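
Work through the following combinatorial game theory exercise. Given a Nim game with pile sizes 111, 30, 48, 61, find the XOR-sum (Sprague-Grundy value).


We need the XOR (exclusive or) of all pile sizes.
After XOR-ing pile 1 (size 111): 0 XOR 111 = 111
After XOR-ing pile 2 (size 30): 111 XOR 30 = 113
After XOR-ing pile 3 (size 48): 113 XOR 48 = 65
After XOR-ing pile 4 (size 61): 65 XOR 61 = 124
The Nim-value of this position is 124.

124


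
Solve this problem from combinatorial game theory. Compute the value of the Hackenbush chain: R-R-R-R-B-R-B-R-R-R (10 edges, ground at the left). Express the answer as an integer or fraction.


Edges (from ground): R-R-R-R-B-R-B-R-R-R
By Berlekamp's sign-expansion rule, a Blue-Red Hackenbush stalk has the value of the surreal number whose sign sequence is the edge sequence with B -> + and R -> -.
Sign sequence: ----+-+---
Trace the sign expansion in the surreal number tree, starting from 0:
Edge 1: R (sign -) -> bounds (-inf, 0), value = -1
Edge 2: R (sign -) -> bounds (-inf, -1), value = -2
Edge 3: R (sign -) -> bounds (-inf, -2), value = -3
Edge 4: R (sign -) -> bounds (-inf, -3), value = -4
Edge 5: B (sign +) -> bounds (-4, -3), value = -7/2
Edge 6: R (sign -) -> bounds (-4, -7/2), value = -15/4
Edge 7: B (sign +) -> bounds (-15/4, -7/2), value = -29/8
Edge 8: R (sign -) -> bounds (-15/4, -29/8), value = -59/16
Edge 9: R (sign -) -> bounds (-15/4, -59/16), value = -119/32
Edge 10: R (sign -) -> bounds (-15/4, -119/32), value = -239/64
Game value = -239/64

-239/64


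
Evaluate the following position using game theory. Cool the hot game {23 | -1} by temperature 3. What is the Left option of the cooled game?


Original game: {23 | -1} (a switch {a | b} with a > b).
Cooling by t (for t below the temperature (a - b)/2 = 12) taxes each move by t: {a | b} cooled by t is {a - t | b + t}.
Cooling amount: t = 3
Cooled Left option: 23 - 3 = 20
Cooled Right option: -1 + 3 = 2
Cooled game: {20 | 2}
Left option = 20

20


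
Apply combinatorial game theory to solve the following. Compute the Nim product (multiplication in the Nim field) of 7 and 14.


Nim multiplication is bilinear over XOR: (u XOR v) * w = (u*w) XOR (v*w).
So we split each operand into its bit components and XOR the pairwise Nim products.
7 = 1 + 2 + 4 (as XOR of powers of 2).
14 = 2 + 4 + 8 (as XOR of powers of 2).
Using the standard Nim-product table on single bits:
  2*2 = 3,   2*4 = 8,   2*8 = 12,
  4*4 = 6,   4*8 = 11,  8*8 = 13,
and  1*x = x (identity), k*l = l*k (commutative).
Pairwise Nim products:
  1 * 2 = 2
  1 * 4 = 4
  1 * 8 = 8
  2 * 2 = 3
  2 * 4 = 8
  2 * 8 = 12
  4 * 2 = 8
  4 * 4 = 6
  4 * 8 = 11
XOR them: 2 XOR 4 XOR 8 XOR 3 XOR 8 XOR 12 XOR 8 XOR 6 XOR 11 = 12.
Result: 7 * 14 = 12 (in Nim).

12


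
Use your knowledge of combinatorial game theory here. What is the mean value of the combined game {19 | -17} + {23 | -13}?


G1 = {19 | -17}, G2 = {23 | -13}
Each is a switch {a | b} with numbers a > b; its mean value is (a + b)/2, and mean value is additive over game sums: m(G1 + G2) = m(G1) + m(G2).
Mean of G1 = (19 + (-17))/2 = 2/2 = 1
Mean of G2 = (23 + (-13))/2 = 10/2 = 5
Mean of G1 + G2 = 1 + 5 = 6

6


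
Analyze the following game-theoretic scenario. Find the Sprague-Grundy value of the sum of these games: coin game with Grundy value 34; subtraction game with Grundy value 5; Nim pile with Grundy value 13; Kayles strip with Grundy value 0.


By the Sprague-Grundy theorem, the Grundy value of a sum of games is the XOR of individual Grundy values.
coin game: Grundy value = 34. Running XOR: 0 XOR 34 = 34
subtraction game: Grundy value = 5. Running XOR: 34 XOR 5 = 39
Nim pile: Grundy value = 13. Running XOR: 39 XOR 13 = 42
Kayles strip: Grundy value = 0. Running XOR: 42 XOR 0 = 42
The combined Grundy value is 42.

42


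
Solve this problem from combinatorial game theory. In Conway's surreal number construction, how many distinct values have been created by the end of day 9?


Day 0: {|} = 0 is born. Count = 1.
Day n: the number of surreal numbers born by day n is 2^(n+1) - 1.
By day 0: 2^1 - 1 = 1
By day 1: 2^2 - 1 = 3
By day 2: 2^3 - 1 = 7
By day 3: 2^4 - 1 = 15
By day 4: 2^5 - 1 = 31
By day 5: 2^6 - 1 = 63
By day 6: 2^7 - 1 = 127
By day 7: 2^8 - 1 = 255
By day 8: 2^9 - 1 = 511
By day 9: 2^10 - 1 = 1023
By day 9: 1023 surreal numbers.

1023


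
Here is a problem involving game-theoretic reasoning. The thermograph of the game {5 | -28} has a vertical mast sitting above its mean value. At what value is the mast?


Game = {5 | -28}, a switch {a | b} with numbers a > b.
Its thermograph has left wall a - t and right wall b + t, which meet at t = (a - b)/2, where both equal (a + b)/2. So the mast (mean value) is at (a + b)/2.
Mean = (5 + (-28))/2 = -23/2 = -23/2

-23/2


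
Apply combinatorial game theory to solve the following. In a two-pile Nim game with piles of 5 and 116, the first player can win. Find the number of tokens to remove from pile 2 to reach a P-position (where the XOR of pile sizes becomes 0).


Piles: 5 and 116
Current XOR: 5 XOR 116 = 113 (non-zero, so this is an N-position).
To make the XOR zero, we need to find a move that balances the piles.
For pile 2 (size 116): target = 116 XOR 113 = 5
We reduce pile 2 from 116 to 5.
Tokens removed: 116 - 5 = 111
Verification: 5 XOR 5 = 0

111


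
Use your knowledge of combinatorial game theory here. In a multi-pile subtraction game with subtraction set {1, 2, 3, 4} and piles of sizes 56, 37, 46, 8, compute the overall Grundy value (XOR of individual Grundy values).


Subtraction set: {1, 2, 3, 4}
For this subtraction set, G(n) = n mod 5 (period = max + 1 = 5).
Pile 1 (size 56): G(56) = 56 mod 5 = 1
Pile 2 (size 37): G(37) = 37 mod 5 = 2
Pile 3 (size 46): G(46) = 46 mod 5 = 1
Pile 4 (size 8): G(8) = 8 mod 5 = 3
Total Grundy value = XOR of all: 1 XOR 2 XOR 1 XOR 3 = 1

1


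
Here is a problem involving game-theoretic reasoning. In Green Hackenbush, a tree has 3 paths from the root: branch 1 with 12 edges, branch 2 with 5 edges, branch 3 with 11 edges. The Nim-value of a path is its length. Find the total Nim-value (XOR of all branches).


The tree has 3 branches from the ground vertex.
In Green Hackenbush, the Nim-value of a simple path of length k is k.
Branch 1: length 12, Nim-value = 12
Branch 2: length 5, Nim-value = 5
Branch 3: length 11, Nim-value = 11
Total Nim-value = XOR of all branch values:
0 XOR 12 = 12
12 XOR 5 = 9
9 XOR 11 = 2
Nim-value of the tree = 2

2


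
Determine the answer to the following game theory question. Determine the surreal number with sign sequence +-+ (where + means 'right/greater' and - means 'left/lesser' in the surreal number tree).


Sign expansion: +-+
Rule: track bounds (lo, hi), initially (-inf, +inf). On '+', the current value becomes lo and we move to the simplest number in (value, hi): value + 1 if hi = +inf, otherwise the midpoint (value + hi)/2. On '-', the current value becomes hi and we move to value - 1 if lo = -inf, otherwise the midpoint (lo + value)/2.
Start at 0.
Step 1: sign = +, move right. Bounds: (0, +inf). Value = 1
Step 2: sign = -, move left. Bounds: (0, 1). Value = 1/2
Step 3: sign = +, move right. Bounds: (1/2, 1). Value = 3/4
The surreal number with sign expansion +-+ is 3/4.

3/4


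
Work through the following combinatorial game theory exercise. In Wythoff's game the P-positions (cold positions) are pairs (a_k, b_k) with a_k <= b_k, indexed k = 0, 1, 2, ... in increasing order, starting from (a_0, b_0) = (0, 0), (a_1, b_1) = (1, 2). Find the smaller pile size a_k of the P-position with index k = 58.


By Wythoff's theorem, a_k = floor(k * phi) and b_k = floor(k * phi^2) = a_k + k, where phi = (1 + sqrt(5))/2 is the golden ratio.
phi = (1 + sqrt(5))/2 = 1.618034
k = 58
k * phi = 58 * 1.618034 = 93.845971
a_58 = floor(k * phi) = 93

93


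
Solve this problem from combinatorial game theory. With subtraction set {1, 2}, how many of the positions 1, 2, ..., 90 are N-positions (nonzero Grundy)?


Subtraction set S = {1, 2}, so G(n) = n mod 3.
G(n) = 0 when n is a multiple of 3.
Multiples of 3 in [1, 90]: 30
N-positions (nonzero Grundy) = 90 - 30 = 60

60


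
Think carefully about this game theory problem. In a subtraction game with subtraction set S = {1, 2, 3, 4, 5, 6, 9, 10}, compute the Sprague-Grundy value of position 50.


The subtraction set is S = {1, 2, 3, 4, 5, 6, 9, 10}.
G(k) = mex{ G(k - s) : s in S, s <= k }. We compute iteratively: G(0) = 0.
G(1) = mex({0}) = 1
G(2) = mex({0, 1}) = 2
G(3) = mex({0, 1, 2}) = 3
G(4) = mex({0, 1, 2, 3}) = 4
G(5) = mex({0, 1, 2, 3, 4}) = 5
G(6) = mex({0, 1, 2, 3, 4, 5}) = 6
G(7) = mex({1, 2, 3, 4, 5, 6}) = 0
G(8) = mex({0, 2, 3, 4, 5, 6}) = 1
G(9) = mex({0, 1, 3, 4, 5, 6}) = 2
G(10) = mex({0, 1, 2, 4, 5, 6}) = 3
G(11) = mex({0, 1, 2, 3, 5, 6}) = 4
G(12) = mex({0, 1, 2, 3, 4, 6}) = 5
G(13) = mex({0, 1, 2, 3, 4, 5}) = 6
G(14) = mex({1, 2, 3, 4, 5, 6}) = 0
G(15) = mex({0, 2, 3, 4, 5, 6}) = 1
G(16) = mex({0, 1, 3, 4, 5, 6}) = 2
Observe that G(7)..G(16) = 0, 1, 2, 3, 4, 5, 6, 0, 1, 2 repeats G(0)..G(9) = 0, 1, 2, 3, 4, 5, 6, 0, 1, 2.
For k >= max(S) = 10, G(k) is determined by the previous 10 values G(k-10)..G(k-1); a window of 10 consecutive values has recurred shifted by 7, so by induction G(k + 7) = G(k) for all k >= 0: the sequence is periodic from the start with period 7.
One period: G(0..6) = 0, 1, 2, 3, 4, 5, 6.
50 mod 7 = 1, so G(50) = G(1) = 1.

1


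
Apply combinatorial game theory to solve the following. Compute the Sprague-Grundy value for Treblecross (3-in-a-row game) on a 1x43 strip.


Treblecross: place X on empty cells; 3-in-a-row wins.
Playing within two cells of an existing X lets the opponent win at once, so sensible play treats the cells i-2..i+2 around each X as dead. The player left with no safe cell loses, so this is a normal-play take-away game on strips of safe cells.
Placing X at cell i (0-indexed) of a strip of k safe cells leaves independent strips of sizes max(0, i-2) and max(0, k-i-3). Hence G(k) = mex{ G(max(0,i-2)) XOR G(max(0,k-i-3)) : 0 <= i < k }, with G(0) = 0.
G(1): splits (0,0):0^0=0 -> mex({0}) = 1
G(2): splits (0,0):0^0=0 -> mex({0}) = 1
G(3): splits (0,0):0^0=0 -> mex({0}) = 1
G(4): splits (0,1):0^1=1 (0,0):0^0=0 -> mex({0, 1}) = 2
G(5): splits (0,2):0^1=1 (0,1):0^1=1 (0,0):0^0=0 -> mex({0, 1}) = 2
G(6) = mex({1}) = 0
G(7) = mex({0, 1, 2}) = 3
G(8) = mex({0, 1, 2}) = 3
G(9) = mex({0, 2}) = 1
G(10) = mex({0, 2, 3}) = 1
G(11) = mex({0, 3}) = 1
G(12) = mex({1, 3}) = 0
G(13) = mex({0, 1, 2, 3}) = 4
G(14) = mex({0, 1, 2}) = 3
G(15) = mex({0, 1, 2}) = 3
G(16) = mex({0, 1, 2, 4}) = 3
G(17) = mex({0, 1, 3, 4}) = 2
G(18) = mex({0, 1, 3, 4}) = 2
G(19) = mex({0, 1, 3, 5}) = 2
G(20) = mex({0, 1, 2, 3, 5}) = 4
G(21) = mex({0, 1, 2, 3, 5}) = 4
G(22) = mex({1, 2, 6}) = 0
G(23) = mex({0, 1, 2, 3, 4, 6}) = 5
G(24) = mex({0, 1, 2, 3, 4}) = 5
G(25) = mex({0, 1, 3, 4, 7}) = 2
G(26) = mex({0, 1, 3, 4, 5, 7}) = 2
G(27) = mex({0, 1, 3, 5}) = 2
G(28) = mex({0, 1, 2, 5}) = 3
G(29) = mex({0, 1, 2, 4, 5, 6}) = 3
G(30) = mex({1, 2, 4, 6}) = 0
G(31) = mex({0, 1, 2, 3, 4, 6}) = 5
G(32) = mex({1, 2, 3, 4, 7}) = 0
G(33) = mex({0, 3, 7}) = 1
G(34) = mex({0, 2, 3, 5, 7}) = 1
G(35) = mex({0, 2, 3, 5, 6}) = 1
G(36) = mex({0, 1, 2, 5, 6}) = 3
G(37) = mex({0, 1, 2, 4, 5, 6}) = 3
G(38) = mex({0, 1, 2, 4}) = 3
G(39) = mex({0, 1, 2, 3, 4, 7}) = 5
G(40) = mex({0, 1, 2, 3, 4, 5, 7}) = 6
G(41) = mex({0, 1, 2, 3, 5, 7}) = 4
G(42) = mex({0, 1, 2, 3, 5, 6, 7}) = 4
G(43) = mex({0, 2, 3, 5, 6}) = 1
Therefore G(43) = 1.

1


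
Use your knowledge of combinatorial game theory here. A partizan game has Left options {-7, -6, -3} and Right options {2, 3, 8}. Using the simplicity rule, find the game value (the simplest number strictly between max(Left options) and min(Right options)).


Left options: {-7, -6, -3}, max = -3
Right options: {2, 3, 8}, min = 2
All options are numbers and max(Left) < min(Right), so by the simplicity theorem the value is the simplest (earliest-born) number strictly between -3 and 2.
Integers -2 through 1 all lie strictly between -3 and 2.
Among integers, the simplest (lowest birthday = smallest |n|; 0 is born on day 0, +-n on day n) is 0.
No non-integer in the interval can be simpler: if x is a non-integer in the interval, then floor(x) or ceil(x) also lies in the interval (the interval contains an integer), and both are proper prefixes of x's sign expansion, i.e. born earlier. So the game value is 0.
Game value = 0

0


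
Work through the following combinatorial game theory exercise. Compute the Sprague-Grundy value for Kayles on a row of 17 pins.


Kayles: a move removes 1 or 2 adjacent pins from a contiguous row.
Removing pins from a row of k leaves two independent rows (a, b) with a + b = k - 1 (one pin) or a + b = k - 2 (two pins); an end removal gives a = 0.
By Sprague-Grundy, G(k) = mex{ G(a) XOR G(b) } over all these splits. G(0) = 0.
G(1): splits (0,0):0^0=0 -> mex({0}) = 1
G(2): splits (0,1):0^1=1 (0,0):0^0=0 -> mex({0, 1}) = 2
G(3): splits (0,2):0^2=2 (1,1):1^1=0 (0,1):0^1=1 -> mex({0, 1, 2}) = 3
G(4): splits (0,3):0^3=3 (1,2):1^2=3 (0,2):0^2=2 (1,1):1^1=0 -> mex({0, 2, 3}) = 1
G(5): splits (0,4):0^1=1 (1,3):1^3=2 (2,2):2^2=0 (0,3):0^3=3 (1,2):1^2=3 -> mex({0, 1, 2, 3}) = 4
G(6) = mex({0, 1, 2, 4}) = 3
G(7) = mex({0, 1, 3, 4, 5}) = 2
G(8) = mex({0, 2, 3, 5, 6}) = 1
G(9) = mex({0, 1, 2, 3, 6, 7}) = 4
G(10) = mex({0, 1, 3, 4, 5, 7}) = 2
G(11) = mex({0, 1, 2, 3, 4, 5}) = 6
G(12) = mex({0, 1, 2, 3, 5, 6, 7}) = 4
G(13) = mex({0, 2, 3, 4, 6, 7}) = 1
G(14) = mex({0, 1, 4, 5, 6, 7}) = 2
G(15) = mex({0, 1, 2, 3, 4, 5, 6}) = 7
G(16) = mex({0, 2, 3, 5, 6, 7}) = 1
G(17) = mex({0, 1, 2, 3, 5, 6, 7}) = 4
Therefore G(17) = 4.

4


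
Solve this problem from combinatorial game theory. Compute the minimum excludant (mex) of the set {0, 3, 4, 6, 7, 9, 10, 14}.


Set = {0, 3, 4, 6, 7, 9, 10, 14}
0 is in the set.
1 is NOT in the set. This is the mex.
mex = 1

1


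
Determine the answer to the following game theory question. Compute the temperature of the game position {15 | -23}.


The game is {15 | -23}, a switch {a | b} with numbers a > b.
Cooling {a | b} by t gives {a - t | b + t}, which stops being hot when a - t = b + t, i.e. at t = (a - b)/2. So the temperature of a switch is (a - b)/2.
Temperature = (Left option - Right option) / 2
= (15 - (-23)) / 2
= 38 / 2
= 19

19


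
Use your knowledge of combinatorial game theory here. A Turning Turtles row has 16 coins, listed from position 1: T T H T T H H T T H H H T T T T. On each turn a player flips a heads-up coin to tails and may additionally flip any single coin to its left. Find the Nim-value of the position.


Coins: T T H T T H H T T H H H T T T T
Key fact: a single head at position k behaves exactly like a Nim heap of size k (turning it to T and optionally flipping a coin at j < k corresponds to moving the heap from k to j, or to 0), and heads combine as a disjunctive sum (two heads at the same place would cancel, matching j XOR j = 0). So the Nim-value is the XOR of the 1-indexed positions of the heads.
Face-up positions (1-indexed): [3, 6, 7, 10, 11, 12]
XOR 0 with 3: 0 XOR 3 = 3
XOR 3 with 6: 3 XOR 6 = 5
XOR 5 with 7: 5 XOR 7 = 2
XOR 2 with 10: 2 XOR 10 = 8
XOR 8 with 11: 8 XOR 11 = 3
XOR 3 with 12: 3 XOR 12 = 15
Nim-value = 15

15


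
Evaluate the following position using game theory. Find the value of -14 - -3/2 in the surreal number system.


x = -14, y = -3/2
Converting to common denominator: 2
x = -28/2, y = -3/2
x - y = -14 - -3/2 = -25/2

-25/2


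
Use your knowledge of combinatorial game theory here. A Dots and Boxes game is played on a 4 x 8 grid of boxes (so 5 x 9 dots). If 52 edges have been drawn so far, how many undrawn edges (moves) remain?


Grid: 4 x 8 boxes, i.e. 5 rows and 9 columns of dots.
Horizontal edges: (rows + 1) * cols = 5 * 8 = 40
Vertical edges: rows * (cols + 1) = 4 * 9 = 36
Total edges: 40 + 36 = 76
Edges drawn: 52
Remaining: 76 - 52 = 24

24


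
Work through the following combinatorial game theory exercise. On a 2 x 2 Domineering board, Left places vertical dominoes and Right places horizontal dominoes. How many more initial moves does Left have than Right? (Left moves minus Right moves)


Board is 2 x 2 (rows x cols).
Left (vertical) placements: (rows-1) * cols = 1 * 2 = 2
Right (horizontal) placements: rows * (cols-1) = 2 * 1 = 2
Advantage = Left - Right = 2 - 2 = 0

0


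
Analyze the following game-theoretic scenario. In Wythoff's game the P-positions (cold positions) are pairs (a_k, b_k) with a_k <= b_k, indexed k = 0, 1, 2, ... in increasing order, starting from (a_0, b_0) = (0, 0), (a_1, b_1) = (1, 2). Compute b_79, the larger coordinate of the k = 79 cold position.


By Wythoff's theorem, a_k = floor(k * phi) and b_k = floor(k * phi^2) = a_k + k, where phi = (1 + sqrt(5))/2 is the golden ratio.
phi = (1 + sqrt(5))/2 = 1.618034
phi^2 = phi + 1 = 2.618034
k = 79
k * phi^2 = 79 * 2.618034 = 206.824685
b_79 = floor(k * phi^2) = 206 (check: a_79 + k = 127 + 79 = 206)

206


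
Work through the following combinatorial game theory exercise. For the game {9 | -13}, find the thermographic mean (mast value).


Game = {9 | -13}, a switch {a | b} with numbers a > b.
Its thermograph has left wall a - t and right wall b + t, which meet at t = (a - b)/2, where both equal (a + b)/2. So the mast (mean value) is at (a + b)/2.
Mean = (9 + (-13))/2 = -4/2 = -2

-2


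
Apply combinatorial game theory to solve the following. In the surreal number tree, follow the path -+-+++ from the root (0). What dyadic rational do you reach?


Sign expansion: -+-+++
Rule: track bounds (lo, hi), initially (-inf, +inf). On '+', the current value becomes lo and we move to the simplest number in (value, hi): value + 1 if hi = +inf, otherwise the midpoint (value + hi)/2. On '-', the current value becomes hi and we move to value - 1 if lo = -inf, otherwise the midpoint (lo + value)/2.
Start at 0.
Step 1: sign = -, move left. Bounds: (-inf, 0). Value = -1
Step 2: sign = +, move right. Bounds: (-1, 0). Value = -1/2
Step 3: sign = -, move left. Bounds: (-1, -1/2). Value = -3/4
Step 4: sign = +, move right. Bounds: (-3/4, -1/2). Value = -5/8
Step 5: sign = +, move right. Bounds: (-5/8, -1/2). Value = -9/16
Step 6: sign = +, move right. Bounds: (-9/16, -1/2). Value = -17/32
The surreal number with sign expansion -+-+++ is -17/32.

-17/32


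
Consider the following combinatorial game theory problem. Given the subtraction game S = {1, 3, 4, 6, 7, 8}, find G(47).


The subtraction set is S = {1, 3, 4, 6, 7, 8}.
G(k) = mex{ G(k - s) : s in S, s <= k }. We compute iteratively: G(0) = 0.
G(1) = mex({0}) = 1
G(2) = mex({1}) = 0
G(3) = mex({0}) = 1
G(4) = mex({0, 1}) = 2
G(5) = mex({0, 1, 2}) = 3
G(6) = mex({0, 1, 3}) = 2
G(7) = mex({0, 1, 2}) = 3
G(8) = mex({0, 1, 2, 3}) = 4
G(9) = mex({0, 1, 2, 3, 4}) = 5
G(10) = mex({0, 1, 2, 3, 5}) = 4
G(11) = mex({1, 2, 3, 4}) = 0
G(12) = mex({0, 2, 3, 4, 5}) = 1
G(13) = mex({1, 2, 3, 4, 5}) = 0
G(14) = mex({0, 2, 3, 4}) = 1
G(15) = mex({0, 1, 3, 4, 5}) = 2
G(16) = mex({0, 1, 2, 4, 5}) = 3
G(17) = mex({0, 1, 3, 4, 5}) = 2
G(18) = mex({0, 1, 2, 4}) = 3
Observe that G(11)..G(18) = 0, 1, 0, 1, 2, 3, 2, 3 repeats G(0)..G(7) = 0, 1, 0, 1, 2, 3, 2, 3.
For k >= max(S) = 8, G(k) is determined by the previous 8 values G(k-8)..G(k-1); a window of 8 consecutive values has recurred shifted by 11, so by induction G(k + 11) = G(k) for all k >= 0: the sequence is periodic from the start with period 11.
One period: G(0..10) = 0, 1, 0, 1, 2, 3, 2, 3, 4, 5, 4.
47 mod 11 = 3, so G(47) = G(3) = 1.

1


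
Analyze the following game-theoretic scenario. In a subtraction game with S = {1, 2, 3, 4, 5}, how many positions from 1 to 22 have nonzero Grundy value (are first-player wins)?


Subtraction set S = {1, 2, 3, 4, 5}, so G(n) = n mod 6.
G(n) = 0 when n is a multiple of 6.
Multiples of 6 in [1, 22]: 3
N-positions (nonzero Grundy) = 22 - 3 = 19

19


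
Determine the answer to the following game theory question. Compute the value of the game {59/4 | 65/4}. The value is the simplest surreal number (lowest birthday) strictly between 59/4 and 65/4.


Left options: {59/4}, max = 59/4
Right options: {65/4}, min = 65/4
All options are numbers and max(Left) < min(Right), so by the simplicity theorem the value is the simplest (earliest-born) number strictly between 59/4 and 65/4.
Integers 15 through 16 all lie strictly between 59/4 and 65/4.
Among integers, the simplest (lowest birthday = smallest |n|; 0 is born on day 0, +-n on day n) is 15.
No non-integer in the interval can be simpler: if x is a non-integer in the interval, then floor(x) or ceil(x) also lies in the interval (the interval contains an integer), and both are proper prefixes of x's sign expansion, i.e. born earlier. So the game value is 15.
Game value = 15

15


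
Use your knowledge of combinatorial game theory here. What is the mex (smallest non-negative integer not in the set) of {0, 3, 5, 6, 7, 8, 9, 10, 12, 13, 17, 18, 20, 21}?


Set = {0, 3, 5, 6, 7, 8, 9, 10, 12, 13, 17, 18, 20, 21}
0 is in the set.
1 is NOT in the set. This is the mex.
mex = 1

1


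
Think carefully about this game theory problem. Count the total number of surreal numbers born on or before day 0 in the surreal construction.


Day 0: {|} = 0 is born. Count = 1.
Day n: the number of surreal numbers born by day n is 2^(n+1) - 1.
By day 0: 2^1 - 1 = 1
By day 0: 1 surreal numbers.

1


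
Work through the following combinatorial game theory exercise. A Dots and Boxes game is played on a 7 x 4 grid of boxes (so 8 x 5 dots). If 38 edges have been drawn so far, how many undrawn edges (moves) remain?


Grid: 7 x 4 boxes, i.e. 8 rows and 5 columns of dots.
Horizontal edges: (rows + 1) * cols = 8 * 4 = 32
Vertical edges: rows * (cols + 1) = 7 * 5 = 35
Total edges: 32 + 35 = 67
Edges drawn: 38
Remaining: 67 - 38 = 29

29


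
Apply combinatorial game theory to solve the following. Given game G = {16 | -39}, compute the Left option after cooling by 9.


Original game: {16 | -39} (a switch {a | b} with a > b).
Cooling by t (for t below the temperature (a - b)/2 = 55/2) taxes each move by t: {a | b} cooled by t is {a - t | b + t}.
Cooling amount: t = 9
Cooled Left option: 16 - 9 = 7
Cooled Right option: -39 + 9 = -30
Cooled game: {7 | -30}
Left option = 7

7


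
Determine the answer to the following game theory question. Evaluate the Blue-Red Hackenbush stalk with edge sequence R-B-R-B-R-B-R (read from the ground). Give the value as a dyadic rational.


Edges (from ground): R-B-R-B-R-B-R
By Berlekamp's sign-expansion rule, a Blue-Red Hackenbush stalk has the value of the surreal number whose sign sequence is the edge sequence with B -> + and R -> -.
Sign sequence: -+-+-+-
Trace the sign expansion in the surreal number tree, starting from 0:
Edge 1: R (sign -) -> bounds (-inf, 0), value = -1
Edge 2: B (sign +) -> bounds (-1, 0), value = -1/2
Edge 3: R (sign -) -> bounds (-1, -1/2), value = -3/4
Edge 4: B (sign +) -> bounds (-3/4, -1/2), value = -5/8
Edge 5: R (sign -) -> bounds (-3/4, -5/8), value = -11/16
Edge 6: B (sign +) -> bounds (-11/16, -5/8), value = -21/32
Edge 7: R (sign -) -> bounds (-11/16, -21/32), value = -43/64
Game value = -43/64

-43/64


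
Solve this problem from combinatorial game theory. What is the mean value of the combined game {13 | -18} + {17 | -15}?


G1 = {13 | -18}, G2 = {17 | -15}
Each is a switch {a | b} with numbers a > b; its mean value is (a + b)/2, and mean value is additive over game sums: m(G1 + G2) = m(G1) + m(G2).
Mean of G1 = (13 + (-18))/2 = -5/2 = -5/2
Mean of G2 = (17 + (-15))/2 = 2/2 = 1
Mean of G1 + G2 = -5/2 + 1 = -3/2

-3/2


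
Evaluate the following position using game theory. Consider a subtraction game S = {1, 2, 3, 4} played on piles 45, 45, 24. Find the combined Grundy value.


Subtraction set: {1, 2, 3, 4}
For this subtraction set, G(n) = n mod 5 (period = max + 1 = 5).
Pile 1 (size 45): G(45) = 45 mod 5 = 0
Pile 2 (size 45): G(45) = 45 mod 5 = 0
Pile 3 (size 24): G(24) = 24 mod 5 = 4
Total Grundy value = XOR of all: 0 XOR 0 XOR 4 = 4

4


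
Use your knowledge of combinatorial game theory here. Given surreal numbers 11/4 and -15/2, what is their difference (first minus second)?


x = 11/4, y = -15/2
Converting to common denominator: 4
x = 11/4, y = -30/4
x - y = 11/4 - -15/2 = 41/4

41/4


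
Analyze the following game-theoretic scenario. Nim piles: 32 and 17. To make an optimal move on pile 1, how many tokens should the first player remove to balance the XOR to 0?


Piles: 32 and 17
Current XOR: 32 XOR 17 = 49 (non-zero, so this is an N-position).
To make the XOR zero, we need to find a move that balances the piles.
For pile 1 (size 32): target = 32 XOR 49 = 17
We reduce pile 1 from 32 to 17.
Tokens removed: 32 - 17 = 15
Verification: 17 XOR 17 = 0

15


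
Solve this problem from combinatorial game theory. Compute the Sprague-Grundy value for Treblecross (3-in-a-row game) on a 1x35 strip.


Treblecross: place X on empty cells; 3-in-a-row wins.
Playing within two cells of an existing X lets the opponent win at once, so sensible play treats the cells i-2..i+2 around each X as dead. The player left with no safe cell loses, so this is a normal-play take-away game on strips of safe cells.
Placing X at cell i (0-indexed) of a strip of k safe cells leaves independent strips of sizes max(0, i-2) and max(0, k-i-3). Hence G(k) = mex{ G(max(0,i-2)) XOR G(max(0,k-i-3)) : 0 <= i < k }, with G(0) = 0.
G(1): splits (0,0):0^0=0 -> mex({0}) = 1
G(2): splits (0,0):0^0=0 -> mex({0}) = 1
G(3): splits (0,0):0^0=0 -> mex({0}) = 1
G(4): splits (0,1):0^1=1 (0,0):0^0=0 -> mex({0, 1}) = 2
G(5): splits (0,2):0^1=1 (0,1):0^1=1 (0,0):0^0=0 -> mex({0, 1}) = 2
G(6) = mex({1}) = 0
G(7) = mex({0, 1, 2}) = 3
G(8) = mex({0, 1, 2}) = 3
G(9) = mex({0, 2}) = 1
G(10) = mex({0, 2, 3}) = 1
G(11) = mex({0, 3}) = 1
G(12) = mex({1, 3}) = 0
G(13) = mex({0, 1, 2, 3}) = 4
G(14) = mex({0, 1, 2}) = 3
G(15) = mex({0, 1, 2}) = 3
G(16) = mex({0, 1, 2, 4}) = 3
G(17) = mex({0, 1, 3, 4}) = 2
G(18) = mex({0, 1, 3, 4}) = 2
G(19) = mex({0, 1, 3, 5}) = 2
G(20) = mex({0, 1, 2, 3, 5}) = 4
G(21) = mex({0, 1, 2, 3, 5}) = 4
G(22) = mex({1, 2, 6}) = 0
G(23) = mex({0, 1, 2, 3, 4, 6}) = 5
G(24) = mex({0, 1, 2, 3, 4}) = 5
G(25) = mex({0, 1, 3, 4, 7}) = 2
G(26) = mex({0, 1, 3, 4, 5, 7}) = 2
G(27) = mex({0, 1, 3, 5}) = 2
G(28) = mex({0, 1, 2, 5}) = 3
G(29) = mex({0, 1, 2, 4, 5, 6}) = 3
G(30) = mex({1, 2, 4, 6}) = 0
G(31) = mex({0, 1, 2, 3, 4, 6}) = 5
G(32) = mex({1, 2, 3, 4, 7}) = 0
G(33) = mex({0, 3, 7}) = 1
G(34) = mex({0, 2, 3, 5, 7}) = 1
G(35) = mex({0, 2, 3, 5, 6}) = 1
Therefore G(35) = 1.

1


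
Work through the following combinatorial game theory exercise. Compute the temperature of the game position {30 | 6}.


The game is {30 | 6}, a switch {a | b} with numbers a > b.
Cooling {a | b} by t gives {a - t | b + t}, which stops being hot when a - t = b + t, i.e. at t = (a - b)/2. So the temperature of a switch is (a - b)/2.
Temperature = (Left option - Right option) / 2
= (30 - (6)) / 2
= 24 / 2
= 12

12


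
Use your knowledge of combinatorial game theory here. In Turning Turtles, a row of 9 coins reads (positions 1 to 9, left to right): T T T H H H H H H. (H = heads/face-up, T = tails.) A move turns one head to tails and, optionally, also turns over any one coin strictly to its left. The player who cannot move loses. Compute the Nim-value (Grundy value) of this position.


Coins: T T T H H H H H H
Key fact: a single head at position k behaves exactly like a Nim heap of size k (turning it to T and optionally flipping a coin at j < k corresponds to moving the heap from k to j, or to 0), and heads combine as a disjunctive sum (two heads at the same place would cancel, matching j XOR j = 0). So the Nim-value is the XOR of the 1-indexed positions of the heads.
Face-up positions (1-indexed): [4, 5, 6, 7, 8, 9]
XOR 0 with 4: 0 XOR 4 = 4
XOR 4 with 5: 4 XOR 5 = 1
XOR 1 with 6: 1 XOR 6 = 7
XOR 7 with 7: 7 XOR 7 = 0
XOR 0 with 8: 0 XOR 8 = 8
XOR 8 with 9: 8 XOR 9 = 1
Nim-value = 1

1


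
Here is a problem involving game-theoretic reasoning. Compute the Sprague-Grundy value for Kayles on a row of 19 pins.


Kayles: a move removes 1 or 2 adjacent pins from a contiguous row.
Removing pins from a row of k leaves two independent rows (a, b) with a + b = k - 1 (one pin) or a + b = k - 2 (two pins); an end removal gives a = 0.
By Sprague-Grundy, G(k) = mex{ G(a) XOR G(b) } over all these splits. G(0) = 0.
G(1): splits (0,0):0^0=0 -> mex({0}) = 1
G(2): splits (0,1):0^1=1 (0,0):0^0=0 -> mex({0, 1}) = 2
G(3): splits (0,2):0^2=2 (1,1):1^1=0 (0,1):0^1=1 -> mex({0, 1, 2}) = 3
G(4): splits (0,3):0^3=3 (1,2):1^2=3 (0,2):0^2=2 (1,1):1^1=0 -> mex({0, 2, 3}) = 1
G(5): splits (0,4):0^1=1 (1,3):1^3=2 (2,2):2^2=0 (0,3):0^3=3 (1,2):1^2=3 -> mex({0, 1, 2, 3}) = 4
G(6) = mex({0, 1, 2, 4}) = 3
G(7) = mex({0, 1, 3, 4, 5}) = 2
G(8) = mex({0, 2, 3, 5, 6}) = 1
G(9) = mex({0, 1, 2, 3, 6, 7}) = 4
G(10) = mex({0, 1, 3, 4, 5, 7}) = 2
G(11) = mex({0, 1, 2, 3, 4, 5}) = 6
G(12) = mex({0, 1, 2, 3, 5, 6, 7}) = 4
G(13) = mex({0, 2, 3, 4, 6, 7}) = 1
G(14) = mex({0, 1, 4, 5, 6, 7}) = 2
G(15) = mex({0, 1, 2, 3, 4, 5, 6}) = 7
G(16) = mex({0, 2, 3, 5, 6, 7}) = 1
G(17) = mex({0, 1, 2, 3, 5, 6, 7}) = 4
G(18) = mex({0, 1, 2, 4, 5, 6}) = 3
G(19) = mex({0, 1, 3, 4, 5, 7}) = 2
Therefore G(19) = 2.

2


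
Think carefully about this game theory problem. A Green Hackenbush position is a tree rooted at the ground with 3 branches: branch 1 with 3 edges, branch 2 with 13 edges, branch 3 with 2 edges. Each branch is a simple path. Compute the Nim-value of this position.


The tree has 3 branches from the ground vertex.
In Green Hackenbush, the Nim-value of a simple path of length k is k.
Branch 1: length 3, Nim-value = 3
Branch 2: length 13, Nim-value = 13
Branch 3: length 2, Nim-value = 2
Total Nim-value = XOR of all branch values:
0 XOR 3 = 3
3 XOR 13 = 14
14 XOR 2 = 12
Nim-value of the tree = 12

12


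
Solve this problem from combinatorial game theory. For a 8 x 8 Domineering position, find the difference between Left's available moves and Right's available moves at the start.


Board is 8 x 8 (rows x cols).
Left (vertical) placements: (rows-1) * cols = 7 * 8 = 56
Right (horizontal) placements: rows * (cols-1) = 8 * 7 = 56
Advantage = Left - Right = 56 - 56 = 0

0


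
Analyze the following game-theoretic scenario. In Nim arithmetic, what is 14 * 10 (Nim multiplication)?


Nim multiplication is bilinear over XOR: (u XOR v) * w = (u*w) XOR (v*w).
So we split each operand into its bit components and XOR the pairwise Nim products.
14 = 2 + 4 + 8 (as XOR of powers of 2).
10 = 2 + 8 (as XOR of powers of 2).
Using the standard Nim-product table on single bits:
  2*2 = 3,   2*4 = 8,   2*8 = 12,
  4*4 = 6,   4*8 = 11,  8*8 = 13,
and  1*x = x (identity), k*l = l*k (commutative).
Pairwise Nim products:
  2 * 2 = 3
  2 * 8 = 12
  4 * 2 = 8
  4 * 8 = 11
  8 * 2 = 12
  8 * 8 = 13
XOR them: 3 XOR 12 XOR 8 XOR 11 XOR 12 XOR 13 = 13.
Result: 14 * 10 = 13 (in Nim).

13


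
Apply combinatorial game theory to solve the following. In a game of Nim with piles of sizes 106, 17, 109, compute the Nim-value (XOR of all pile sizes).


We need the XOR (exclusive or) of all pile sizes.
After XOR-ing pile 1 (size 106): 0 XOR 106 = 106
After XOR-ing pile 2 (size 17): 106 XOR 17 = 123
After XOR-ing pile 3 (size 109): 123 XOR 109 = 22
The Nim-value of this position is 22.

22


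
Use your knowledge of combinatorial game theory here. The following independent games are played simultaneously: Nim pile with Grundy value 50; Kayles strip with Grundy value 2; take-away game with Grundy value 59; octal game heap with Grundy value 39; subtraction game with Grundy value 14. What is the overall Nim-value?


By the Sprague-Grundy theorem, the Grundy value of a sum of games is the XOR of individual Grundy values.
Nim pile: Grundy value = 50. Running XOR: 0 XOR 50 = 50
Kayles strip: Grundy value = 2. Running XOR: 50 XOR 2 = 48
take-away game: Grundy value = 59. Running XOR: 48 XOR 59 = 11
octal game heap: Grundy value = 39. Running XOR: 11 XOR 39 = 44
subtraction game: Grundy value = 14. Running XOR: 44 XOR 14 = 34
The combined Grundy value is 34.

34


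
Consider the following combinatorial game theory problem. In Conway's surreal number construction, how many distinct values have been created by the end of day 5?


Day 0: {|} = 0 is born. Count = 1.
Day n: the number of surreal numbers born by day n is 2^(n+1) - 1.
By day 0: 2^1 - 1 = 1
By day 1: 2^2 - 1 = 3
By day 2: 2^3 - 1 = 7
By day 3: 2^4 - 1 = 15
By day 4: 2^5 - 1 = 31
By day 5: 2^6 - 1 = 63
By day 5: 63 surreal numbers.

63


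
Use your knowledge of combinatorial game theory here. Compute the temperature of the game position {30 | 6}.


The game is {30 | 6}, a switch {a | b} with numbers a > b.
Cooling {a | b} by t gives {a - t | b + t}, which stops being hot when a - t = b + t, i.e. at t = (a - b)/2. So the temperature of a switch is (a - b)/2.
Temperature = (Left option - Right option) / 2
= (30 - (6)) / 2
= 24 / 2
= 12

12


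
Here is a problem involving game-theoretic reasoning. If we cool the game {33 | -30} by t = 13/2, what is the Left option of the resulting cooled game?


Original game: {33 | -30} (a switch {a | b} with a > b).
Cooling by t (for t below the temperature (a - b)/2 = 63/2) taxes each move by t: {a | b} cooled by t is {a - t | b + t}.
Cooling amount: t = 13/2
Cooled Left option: 33 - 13/2 = 53/2
Cooled Right option: -30 + 13/2 = -47/2
Cooled game: {53/2 | -47/2}
Left option = 53/2

53/2


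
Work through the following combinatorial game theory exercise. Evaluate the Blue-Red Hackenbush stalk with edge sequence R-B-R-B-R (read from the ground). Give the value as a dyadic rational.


Edges (from ground): R-B-R-B-R
By Berlekamp's sign-expansion rule, a Blue-Red Hackenbush stalk has the value of the surreal number whose sign sequence is the edge sequence with B -> + and R -> -.
Sign sequence: -+-+-
Trace the sign expansion in the surreal number tree, starting from 0:
Edge 1: R (sign -) -> bounds (-inf, 0), value = -1
Edge 2: B (sign +) -> bounds (-1, 0), value = -1/2
Edge 3: R (sign -) -> bounds (-1, -1/2), value = -3/4
Edge 4: B (sign +) -> bounds (-3/4, -1/2), value = -5/8
Edge 5: R (sign -) -> bounds (-3/4, -5/8), value = -11/16
Game value = -11/16

-11/16


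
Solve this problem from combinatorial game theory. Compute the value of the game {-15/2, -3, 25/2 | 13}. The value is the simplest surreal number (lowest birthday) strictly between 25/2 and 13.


Left options: {-15/2, -3, 25/2}, max = 25/2
Right options: {13}, min = 13
All options are numbers and max(Left) < min(Right), so by the simplicity theorem the value is the simplest (earliest-born) number strictly between 25/2 and 13.
No integer lies strictly between 25/2 and 13, so the value is the dyadic rational m/2^k in the interval with the smallest k (then m odd); search k = 1, 2, ...:
Denominator 2: no odd multiple of 1/2 lies strictly between 25/2 and 13.
Denominator 4: 51/4 lies strictly between 25/2 and 13 -- found.
The simplest number in the interval is 51/4.
Game value = 51/4

51/4


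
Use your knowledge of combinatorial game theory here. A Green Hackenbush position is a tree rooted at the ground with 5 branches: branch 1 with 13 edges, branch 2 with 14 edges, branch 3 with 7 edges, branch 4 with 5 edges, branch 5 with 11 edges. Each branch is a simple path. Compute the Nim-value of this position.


The tree has 5 branches from the ground vertex.
In Green Hackenbush, the Nim-value of a simple path of length k is k.
Branch 1: length 13, Nim-value = 13
Branch 2: length 14, Nim-value = 14
Branch 3: length 7, Nim-value = 7
Branch 4: length 5, Nim-value = 5
Branch 5: length 11, Nim-value = 11
Total Nim-value = XOR of all branch values:
0 XOR 13 = 13
13 XOR 14 = 3
3 XOR 7 = 4
4 XOR 5 = 1
1 XOR 11 = 10
Nim-value of the tree = 10

10


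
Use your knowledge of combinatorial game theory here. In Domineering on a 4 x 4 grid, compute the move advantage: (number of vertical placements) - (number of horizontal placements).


Board is 4 x 4 (rows x cols).
Left (vertical) placements: (rows-1) * cols = 3 * 4 = 12
Right (horizontal) placements: rows * (cols-1) = 4 * 3 = 12
Advantage = Left - Right = 12 - 12 = 0

0


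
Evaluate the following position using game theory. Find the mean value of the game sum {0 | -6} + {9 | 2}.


G1 = {0 | -6}, G2 = {9 | 2}
Each is a switch {a | b} with numbers a > b; its mean value is (a + b)/2, and mean value is additive over game sums: m(G1 + G2) = m(G1) + m(G2).
Mean of G1 = (0 + (-6))/2 = -6/2 = -3
Mean of G2 = (9 + (2))/2 = 11/2 = 11/2
Mean of G1 + G2 = -3 + 11/2 = 5/2

5/2


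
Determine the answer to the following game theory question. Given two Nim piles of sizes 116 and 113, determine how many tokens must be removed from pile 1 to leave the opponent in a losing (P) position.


Piles: 116 and 113
Current XOR: 116 XOR 113 = 5 (non-zero, so this is an N-position).
To make the XOR zero, we need to find a move that balances the piles.
For pile 1 (size 116): target = 116 XOR 5 = 113
We reduce pile 1 from 116 to 113.
Tokens removed: 116 - 113 = 3
Verification: 113 XOR 113 = 0

3


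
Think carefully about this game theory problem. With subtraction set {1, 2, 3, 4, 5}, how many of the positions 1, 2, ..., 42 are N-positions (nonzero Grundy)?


Subtraction set S = {1, 2, 3, 4, 5}, so G(n) = n mod 6.
G(n) = 0 when n is a multiple of 6.
Multiples of 6 in [1, 42]: 7
N-positions (nonzero Grundy) = 42 - 7 = 35

35


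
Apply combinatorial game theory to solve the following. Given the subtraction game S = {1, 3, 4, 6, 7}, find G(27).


The subtraction set is S = {1, 3, 4, 6, 7}.
G(k) = mex{ G(k - s) : s in S, s <= k }. We compute iteratively: G(0) = 0.
G(1) = mex({0}) = 1
G(2) = mex({1}) = 0
G(3) = mex({0}) = 1
G(4) = mex({0, 1}) = 2
G(5) = mex({0, 1, 2}) = 3
G(6) = mex({0, 1, 3}) = 2
G(7) = mex({0, 1, 2}) = 3
G(8) = mex({0, 1, 2, 3}) = 4
G(9) = mex({0, 1, 2, 3, 4}) = 5
G(10) = mex({1, 2, 3, 5}) = 0
G(11) = mex({0, 2, 3, 4}) = 1
G(12) = mex({1, 2, 3, 4, 5}) = 0
G(13) = mex({0, 2, 3, 5}) = 1
G(14) = mex({0, 1, 3, 4}) = 2
G(15) = mex({0, 1, 2, 4, 5}) = 3
G(16) = mex({0, 1, 3, 5}) = 2
Observe that G(10)..G(16) = 0, 1, 0, 1, 2, 3, 2 repeats G(0)..G(6) = 0, 1, 0, 1, 2, 3, 2.
For k >= max(S) = 7, G(k) is determined by the previous 7 values G(k-7)..G(k-1); a window of 7 consecutive values has recurred shifted by 10, so by induction G(k + 10) = G(k) for all k >= 0: the sequence is periodic from the start with period 10.
One period: G(0..9) = 0, 1, 0, 1, 2, 3, 2, 3, 4, 5.
27 mod 10 = 7, so G(27) = G(7) = 3.

3


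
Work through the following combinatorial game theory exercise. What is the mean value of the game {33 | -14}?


Game = {33 | -14}, a switch {a | b} with numbers a > b.
Its thermograph has left wall a - t and right wall b + t, which meet at t = (a - b)/2, where both equal (a + b)/2. So the mast (mean value) is at (a + b)/2.
Mean = (33 + (-14))/2 = 19/2 = 19/2

19/2


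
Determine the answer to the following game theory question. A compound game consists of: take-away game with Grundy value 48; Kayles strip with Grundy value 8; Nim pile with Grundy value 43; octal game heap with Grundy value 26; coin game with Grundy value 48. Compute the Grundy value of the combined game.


By the Sprague-Grundy theorem, the Grundy value of a sum of games is the XOR of individual Grundy values.
take-away game: Grundy value = 48. Running XOR: 0 XOR 48 = 48
Kayles strip: Grundy value = 8. Running XOR: 48 XOR 8 = 56
Nim pile: Grundy value = 43. Running XOR: 56 XOR 43 = 19
octal game heap: Grundy value = 26. Running XOR: 19 XOR 26 = 9
coin game: Grundy value = 48. Running XOR: 9 XOR 48 = 57
The combined Grundy value is 57.

57


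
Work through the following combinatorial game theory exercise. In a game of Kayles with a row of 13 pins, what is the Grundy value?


Kayles: a move removes 1 or 2 adjacent pins from a contiguous row.
Removing pins from a row of k leaves two independent rows (a, b) with a + b = k - 1 (one pin) or a + b = k - 2 (two pins); an end removal gives a = 0.
By Sprague-Grundy, G(k) = mex{ G(a) XOR G(b) } over all these splits. G(0) = 0.
G(1): splits (0,0):0^0=0 -> mex({0}) = 1
G(2): splits (0,1):0^1=1 (0,0):0^0=0 -> mex({0, 1}) = 2
G(3): splits (0,2):0^2=2 (1,1):1^1=0 (0,1):0^1=1 -> mex({0, 1, 2}) = 3
G(4): splits (0,3):0^3=3 (1,2):1^2=3 (0,2):0^2=2 (1,1):1^1=0 -> mex({0, 2, 3}) = 1
G(5): splits (0,4):0^1=1 (1,3):1^3=2 (2,2):2^2=0 (0,3):0^3=3 (1,2):1^2=3 -> mex({0, 1, 2, 3}) = 4
G(6) = mex({0, 1, 2, 4}) = 3
G(7) = mex({0, 1, 3, 4, 5}) = 2
G(8) = mex({0, 2, 3, 5, 6}) = 1
G(9) = mex({0, 1, 2, 3, 6, 7}) = 4
G(10) = mex({0, 1, 3, 4, 5, 7}) = 2
G(11) = mex({0, 1, 2, 3, 4, 5}) = 6
G(12) = mex({0, 1, 2, 3, 5, 6, 7}) = 4
G(13) = mex({0, 2, 3, 4, 6, 7}) = 1
Therefore G(13) = 1.

1
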